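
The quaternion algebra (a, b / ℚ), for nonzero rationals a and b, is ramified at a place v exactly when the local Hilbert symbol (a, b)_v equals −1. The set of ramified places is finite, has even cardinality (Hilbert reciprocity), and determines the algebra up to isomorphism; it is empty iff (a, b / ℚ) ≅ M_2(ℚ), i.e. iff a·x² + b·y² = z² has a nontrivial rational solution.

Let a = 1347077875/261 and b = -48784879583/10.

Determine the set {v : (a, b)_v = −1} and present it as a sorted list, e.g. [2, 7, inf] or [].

Mod squares: a ≡ 76415, b ≡ -4195430. Check v ∈ {∞, 2, 3, 5, 11, 13, 17, 23, 29, 31, 37}.
v=11: a=11^2·(≡9), b=11^2·(≡1) mod 11; (9|11)=+1, (1|11)=+1; (−1)^{2·2·5}·(+1)^2·(+1)^2 = +1.
v=17: a=17^1·(≡6), b=17^1·(≡9) mod 17; (6|17)=-1, (9|17)=+1; (−1)^{1·1·8}·(-1)^1·(+1)^1 = -1.
v=∞: 76415 > 0 and -4195430 < 0  ⇒  (a,b)_∞ = +1.
v=3: a=3^-2·(≡2), b=3^0·(≡1) mod 3; (2|3)=-1, (1|3)=+1; (−1)^{-2·0·1}·(-1)^0·(+1)^-2 = +1.
v=13: a=13^2·(≡3), b=13^0·(≡8) mod 13; (3|13)=+1, (8|13)=-1; (−1)^{2·0·6}·(+1)^0·(-1)^2 = +1.
v=37: a=37^0·(≡21), b=37^1·(≡17) mod 37; (21|37)=+1, (17|37)=-1; (−1)^{0·1·18}·(+1)^1·(-1)^0 = +1.
v=31: a=31^1·(≡19), b=31^2·(≡6) mod 31; (19|31)=+1, (6|31)=-1; (−1)^{1·2·15}·(+1)^2·(-1)^1 = -1.
v=29: a=29^-1·(≡20), b=29^1·(≡8) mod 29; (20|29)=+1, (8|29)=-1; (−1)^{-1·1·14}·(+1)^1·(-1)^-1 = -1.
v=2: v_2(a)=0, v_2(b)=-1; units ≡ 7, 5 (mod 8); ε·ε+αω+βω = 1·0+0·1+-1·0 ≡ 0  ⇒  (a,b)_2 = +1.
v=23: a=23^0·(≡18), b=23^1·(≡6) mod 23; (18|23)=+1, (6|23)=+1; (−1)^{0·1·11}·(+1)^1·(+1)^0 = +1.
v=5: a=5^3·(≡3), b=5^-1·(≡1) mod 5; (3|5)=-1, (1|5)=+1; (−1)^{3·-1·2}·(-1)^-1·(+1)^3 = -1.
(76415, -4195430 / ℚ) ramifies at {5, 17, 29, 31}: a division algebra.

[5, 17, 29, 31]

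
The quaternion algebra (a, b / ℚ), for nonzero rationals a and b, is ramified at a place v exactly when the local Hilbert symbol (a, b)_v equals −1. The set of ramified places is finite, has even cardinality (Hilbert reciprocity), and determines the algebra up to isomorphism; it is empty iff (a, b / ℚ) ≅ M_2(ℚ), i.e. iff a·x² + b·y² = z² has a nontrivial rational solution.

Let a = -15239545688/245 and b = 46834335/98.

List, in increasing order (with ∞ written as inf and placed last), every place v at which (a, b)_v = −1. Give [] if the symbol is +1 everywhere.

[3, 5]

Mod squares: a ≡ -190, b ≡ 30. Check v ∈ {∞, 2, 3, 5, 7, 17, 19, 31}.
v=19: a=19^3·(≡5), b=19^2·(≡1) mod 19; (5|19)=+1, (1|19)=+1; (−1)^{3·2·9}·(+1)^2·(+1)^3 = +1.
v=2: v_2(a)=3, v_2(b)=-1; units ≡ 1, 7 (mod 8); ε·ε+αω+βω = 0·1+3·0+-1·0 ≡ 0  ⇒  (a,b)_2 = +1.
v=3: a=3^0·(≡2), b=3^3·(≡1) mod 3; (2|3)=-1, (1|3)=+1; (−1)^{0·3·1}·(-1)^3·(+1)^0 = -1.
v=∞: -190 < 0 and 30 > 0  ⇒  (a,b)_∞ = +1.
v=17: a=17^2·(≡10), b=17^0·(≡9) mod 17; (10|17)=-1, (9|17)=+1; (−1)^{2·0·8}·(-1)^0·(+1)^2 = +1.
v=31: a=31^2·(≡17), b=31^2·(≡13) mod 31; (17|31)=-1, (13|31)=-1; (−1)^{2·2·15}·(-1)^2·(-1)^2 = +1.
v=5: a=5^-1·(≡3), b=5^1·(≡4) mod 5; (3|5)=-1, (4|5)=+1; (−1)^{-1·1·2}·(-1)^1·(+1)^-1 = -1.
v=7: a=7^-2·(≡5), b=7^-2·(≡1) mod 7; (5|7)=-1, (1|7)=+1; (−1)^{-2·-2·3}·(-1)^-2·(+1)^-2 = +1.
Ram(-190, 30) = {3, 5}; no ℚ_3-point on the conic.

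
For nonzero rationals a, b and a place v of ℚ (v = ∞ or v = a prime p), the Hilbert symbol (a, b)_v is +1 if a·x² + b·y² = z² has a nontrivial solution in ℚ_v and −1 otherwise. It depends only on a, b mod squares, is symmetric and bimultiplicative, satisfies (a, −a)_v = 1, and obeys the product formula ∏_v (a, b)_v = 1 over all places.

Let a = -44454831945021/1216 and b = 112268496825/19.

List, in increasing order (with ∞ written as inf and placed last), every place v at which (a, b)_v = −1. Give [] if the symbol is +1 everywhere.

[3, 19]

(a, b) ≡ (-2208351, 41667) mod (ℚ^×)²; places V = {2, 3, 5, 17, 19, 41, 43, 53, ∞}.
(a,b)_5: α=0, u≡4; β=2, v≡2 (mod 5); (4|5)=+1, (2|5)=-1; sign (−1)^0·+1^2·-1^0 = +1.
(a,b)_43: α=1, u≡32; β=1, v≡4 (mod 43); (32|43)=-1, (4|43)=+1; sign (−1)^1·-1^1·+1^1 = +1.
(a,b)_19: α=-1, u≡18; β=-1, v≡18 (mod 19); (18|19)=-1, (18|19)=-1; sign (−1)^1·-1^-1·-1^-1 = -1.
(a,b)_∞: sgn(-2208351)=−, sgn(41667)=+, so +1.
(a,b)_3: α=5, u≡2; β=7, v≡2 (mod 3); (2|3)=-1, (2|3)=-1; sign (−1)^1·-1^7·-1^5 = -1.
(a,b)_53: α=3, u≡9; β=2, v≡1 (mod 53); (9|53)=+1, (1|53)=+1; sign (−1)^0·+1^2·+1^3 = +1.
(a,b)_17: α=1, u≡12; β=1, v≡3 (mod 17); (12|17)=-1, (3|17)=-1; sign (−1)^0·-1^1·-1^1 = +1.
(a,b)_2: α=-6, β=0; u≡1, v≡3 (mod 8); ε(u)ε(v)=0·1, αω(v)=-6·1, βω(u)=0·0; sum ≡ 0  ⇒  +1.
(a,b)_41: α=2, u≡9; β=0, v≡24 (mod 41); (9|41)=+1, (24|41)=-1; sign (−1)^0·+1^0·-1^2 = +1.
(-2208351, 41667 / ℚ) ramifies at {3, 19}: a division algebra.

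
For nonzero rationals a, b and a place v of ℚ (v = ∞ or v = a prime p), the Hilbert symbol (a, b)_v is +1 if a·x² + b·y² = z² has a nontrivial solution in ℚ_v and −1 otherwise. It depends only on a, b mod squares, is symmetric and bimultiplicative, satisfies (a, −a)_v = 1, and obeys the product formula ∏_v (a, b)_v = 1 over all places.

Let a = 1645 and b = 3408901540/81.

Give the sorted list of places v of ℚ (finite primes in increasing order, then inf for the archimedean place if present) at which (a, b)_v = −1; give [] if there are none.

[5, 47]

Mod squares: a ≡ 1645, b ≡ 7043185. Check v ∈ {∞, 2, 3, 5, 7, 11, 17, 41, 43, 47}.
v=11: a=11^0·(≡6), b=11^2·(≡6) mod 11; (6|11)=-1, (6|11)=-1; (−1)^{0·2·5}·(-1)^2·(-1)^0 = +1.
v=3: a=3^0·(≡1), b=3^-4·(≡1) mod 3; (1|3)=+1, (1|3)=+1; (−1)^{0·-4·1}·(+1)^-4·(+1)^0 = +1.
v=2: v_2(a)=0, v_2(b)=2; units ≡ 5, 1 (mod 8); ε·ε+αω+βω = 0·0+0·0+2·1 ≡ 0  ⇒  (a,b)_2 = +1.
v=∞: 1645 > 0 and 7043185 > 0  ⇒  (a,b)_∞ = +1.
v=41: a=41^0·(≡5), b=41^1·(≡1) mod 41; (5|41)=+1, (1|41)=+1; (−1)^{0·1·20}·(+1)^1·(+1)^0 = +1.
v=5: a=5^1·(≡4), b=5^1·(≡3) mod 5; (4|5)=+1, (3|5)=-1; (−1)^{1·1·2}·(+1)^1·(-1)^1 = -1.
v=47: a=47^1·(≡35), b=47^1·(≡41) mod 47; (35|47)=-1, (41|47)=-1; (−1)^{1·1·23}·(-1)^1·(-1)^1 = -1.
v=17: a=17^0·(≡13), b=17^1·(≡4) mod 17; (13|17)=+1, (4|17)=+1; (−1)^{0·1·8}·(+1)^1·(+1)^0 = +1.
v=7: a=7^1·(≡4), b=7^0·(≡4) mod 7; (4|7)=+1, (4|7)=+1; (−1)^{1·0·3}·(+1)^0·(+1)^1 = +1.
v=43: a=43^0·(≡11), b=43^1·(≡34) mod 43; (11|43)=+1, (34|43)=-1; (−1)^{0·1·21}·(+1)^1·(-1)^0 = +1.
(1645, 7043185 / ℚ) ramifies at {5, 47}: a division algebra.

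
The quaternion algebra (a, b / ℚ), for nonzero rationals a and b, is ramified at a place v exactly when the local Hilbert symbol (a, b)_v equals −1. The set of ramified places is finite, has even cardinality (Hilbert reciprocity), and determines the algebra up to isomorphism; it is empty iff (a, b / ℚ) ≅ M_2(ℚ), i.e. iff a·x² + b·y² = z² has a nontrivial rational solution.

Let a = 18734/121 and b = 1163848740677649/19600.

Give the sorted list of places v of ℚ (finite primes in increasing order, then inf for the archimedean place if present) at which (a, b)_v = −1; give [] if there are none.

Mod squares: a ≡ 18734, b ≡ 969. Check v ∈ {∞, 2, 3, 5, 7, 11, 13, 17, 19, 29}.
v=19: a=19^1·(≡16), b=19^3·(≡2) mod 19; (16|19)=+1, (2|19)=-1; (−1)^{1·3·9}·(+1)^3·(-1)^1 = +1.
v=7: a=7^0·(≡1), b=7^-2·(≡5) mod 7; (1|7)=+1, (5|7)=-1; (−1)^{0·-2·3}·(+1)^-2·(-1)^0 = +1.
v=3: a=3^0·(≡2), b=3^5·(≡2) mod 3; (2|3)=-1, (2|3)=-1; (−1)^{0·5·1}·(-1)^5·(-1)^0 = -1.
v=13: a=13^0·(≡10), b=13^2·(≡6) mod 13; (10|13)=+1, (6|13)=-1; (−1)^{0·2·6}·(+1)^2·(-1)^0 = +1.
v=2: v_2(a)=1, v_2(b)=-4; units ≡ 7, 1 (mod 8); ε·ε+αω+βω = 1·0+1·0+-4·0 ≡ 0  ⇒  (a,b)_2 = +1.
v=∞: 18734 > 0 and 969 > 0  ⇒  (a,b)_∞ = +1.
v=11: a=11^-2·(≡1), b=11^0·(≡9) mod 11; (1|11)=+1, (9|11)=+1; (−1)^{-2·0·5}·(+1)^0·(+1)^-2 = +1.
v=29: a=29^1·(≡19), b=29^2·(≡10) mod 29; (19|29)=-1, (10|29)=-1; (−1)^{1·2·14}·(-1)^2·(-1)^1 = -1.
v=17: a=17^1·(≡7), b=17^3·(≡14) mod 17; (7|17)=-1, (14|17)=-1; (−1)^{1·3·8}·(-1)^3·(-1)^1 = +1.
v=5: a=5^0·(≡4), b=5^-2·(≡1) mod 5; (4|5)=+1, (1|5)=+1; (−1)^{0·-2·2}·(+1)^-2·(+1)^0 = +1.
(18734, 969 / ℚ) ramifies at {3, 29}: a division algebra.

[3, 29]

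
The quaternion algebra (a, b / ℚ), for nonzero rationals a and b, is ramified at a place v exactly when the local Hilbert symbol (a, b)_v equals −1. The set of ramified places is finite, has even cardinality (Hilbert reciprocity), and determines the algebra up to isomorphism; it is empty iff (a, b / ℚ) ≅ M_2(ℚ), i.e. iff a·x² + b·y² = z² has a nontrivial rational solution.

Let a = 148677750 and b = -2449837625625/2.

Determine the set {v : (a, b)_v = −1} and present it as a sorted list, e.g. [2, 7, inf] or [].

Mod squares: a ≡ 3910, b ≡ -30498. Check v ∈ {∞, 2, 3, 5, 13, 17, 23}.
v=17: a=17^1·(≡15), b=17^1·(≡13) mod 17; (15|17)=+1, (13|17)=+1; (−1)^{1·1·8}·(+1)^1·(+1)^1 = +1.
v=2: v_2(a)=1, v_2(b)=-1; units ≡ 3, 7 (mod 8); ε·ε+αω+βω = 1·1+1·0+-1·1 ≡ 0  ⇒  (a,b)_2 = +1.
v=23: a=23^1·(≡8), b=23^1·(≡8) mod 23; (8|23)=+1, (8|23)=+1; (−1)^{1·1·11}·(+1)^1·(+1)^1 = -1.
v=5: a=5^3·(≡2), b=5^4·(≡2) mod 5; (2|5)=-1, (2|5)=-1; (−1)^{3·4·2}·(-1)^4·(-1)^3 = -1.
v=3: a=3^2·(≡1), b=3^3·(≡1) mod 3; (1|3)=+1, (1|3)=+1; (−1)^{2·3·1}·(+1)^3·(+1)^2 = +1.
v=∞: 3910 > 0 and -30498 < 0  ⇒  (a,b)_∞ = +1.
v=13: a=13^2·(≡1), b=13^5·(≡6) mod 13; (1|13)=+1, (6|13)=-1; (−1)^{2·5·6}·(+1)^5·(-1)^2 = +1.
(3910, -30498 / ℚ) ramifies at {5, 23}: a division algebra.

[5, 23]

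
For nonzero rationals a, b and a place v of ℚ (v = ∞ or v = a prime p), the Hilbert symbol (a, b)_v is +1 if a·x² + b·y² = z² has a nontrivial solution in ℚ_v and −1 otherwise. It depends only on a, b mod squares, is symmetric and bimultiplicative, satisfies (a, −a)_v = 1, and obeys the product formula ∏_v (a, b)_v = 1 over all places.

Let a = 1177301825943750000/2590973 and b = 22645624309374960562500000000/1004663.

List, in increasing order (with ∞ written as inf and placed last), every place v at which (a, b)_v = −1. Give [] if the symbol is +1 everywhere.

(a, b) ≡ (695267, 27807) mod (ℚ^×)²; places V = {2, 3, 5, 7, 11, 13, 19, 23, 31, 37, 43, ∞}.
(a,b)_∞: sgn(695267)=+, sgn(27807)=+, so +1.
(a,b)_2: α=4, β=8; u≡3, v≡7 (mod 8); ε(u)ε(v)=1·1, αω(v)=4·0, βω(u)=8·1; sum ≡ 1  ⇒  -1.
(a,b)_43: α=1, u≡21; β=2, v≡39 (mod 43); (21|43)=+1, (39|43)=-1; sign (−1)^0·+1^2·-1^1 = -1.
(a,b)_31: α=2, u≡30; β=3, v≡21 (mod 31); (30|31)=-1, (21|31)=-1; sign (−1)^0·-1^3·-1^2 = -1.
(a,b)_11: α=-2, u≡3; β=-2, v≡2 (mod 11); (3|11)=+1, (2|11)=-1; sign (−1)^0·+1^-2·-1^-2 = +1.
(a,b)_3: α=6, u≡2; β=7, v≡2 (mod 3); (2|3)=-1, (2|3)=-1; sign (−1)^0·-1^7·-1^6 = -1.
(a,b)_37: α=1, u≡29; β=2, v≡8 (mod 37); (29|37)=-1, (8|37)=-1; sign (−1)^0·-1^2·-1^1 = -1.
(a,b)_23: α=-1, u≡7; β=-1, v≡8 (mod 23); (7|23)=-1, (8|23)=+1; sign (−1)^1·-1^-1·+1^-1 = +1.
(a,b)_7: α=-2, u≡3; β=0, v≡3 (mod 7); (3|7)=-1, (3|7)=-1; sign (−1)^0·-1^0·-1^-2 = +1.
(a,b)_5: α=8, u≡2; β=12, v≡3 (mod 5); (2|5)=-1, (3|5)=-1; sign (−1)^0·-1^12·-1^8 = +1.
(a,b)_19: α=-1, u≡8; β=-2, v≡12 (mod 19); (8|19)=-1, (12|19)=-1; sign (−1)^0·-1^-2·-1^-1 = -1.
(a,b)_13: α=2, u≡3; β=3, v≡7 (mod 13); (3|13)=+1, (7|13)=-1; sign (−1)^0·+1^3·-1^2 = +1.
(695267, 27807 / ℚ) ramifies at {2, 3, 19, 31, 37, 43}: a division algebra.

[2, 3, 19, 31, 37, 43]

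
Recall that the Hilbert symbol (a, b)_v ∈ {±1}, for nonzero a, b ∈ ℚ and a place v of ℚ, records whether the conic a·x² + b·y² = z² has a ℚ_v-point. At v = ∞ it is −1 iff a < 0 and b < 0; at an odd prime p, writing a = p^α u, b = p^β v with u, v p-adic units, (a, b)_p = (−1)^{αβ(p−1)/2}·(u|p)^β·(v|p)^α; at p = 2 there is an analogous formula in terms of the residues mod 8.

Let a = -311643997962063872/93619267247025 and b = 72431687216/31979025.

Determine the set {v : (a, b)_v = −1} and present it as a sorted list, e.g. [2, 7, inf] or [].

Mod squares: a ≡ -893, b ≡ 6251. Check v ∈ {∞, 2, 3, 5, 7, 13, 19, 23, 29, 37, 47, 59}.
v=3: a=3^-2·(≡1), b=3^-2·(≡2) mod 3; (1|3)=+1, (2|3)=-1; (−1)^{-2·-2·1}·(+1)^-2·(-1)^-2 = +1.
v=∞: -893 < 0 and 6251 > 0  ⇒  (a,b)_∞ = +1.
v=47: a=47^1·(≡42), b=47^1·(≡38) mod 47; (42|47)=+1, (38|47)=-1; (−1)^{1·1·23}·(+1)^1·(-1)^1 = +1.
v=37: a=37^2·(≡31), b=37^2·(≡19) mod 37; (31|37)=-1, (19|37)=-1; (−1)^{2·2·18}·(-1)^2·(-1)^2 = +1.
v=29: a=29^-4·(≡13), b=29^-2·(≡23) mod 29; (13|29)=+1, (23|29)=+1; (−1)^{-4·-2·14}·(+1)^-2·(+1)^-4 = +1.
v=59: a=59^-2·(≡49), b=59^0·(≡47) mod 59; (49|59)=+1, (47|59)=-1; (−1)^{-2·0·29}·(+1)^0·(-1)^-2 = +1.
v=7: a=7^6·(≡3), b=7^1·(≡2) mod 7; (3|7)=-1, (2|7)=+1; (−1)^{6·1·3}·(-1)^1·(+1)^6 = -1.
v=23: a=23^2·(≡1), b=23^2·(≡16) mod 23; (1|23)=+1, (16|23)=+1; (−1)^{2·2·11}·(+1)^2·(+1)^2 = +1.
v=19: a=19^1·(≡8), b=19^1·(≡17) mod 19; (8|19)=-1, (17|19)=+1; (−1)^{1·1·9}·(-1)^1·(+1)^1 = +1.
v=2: v_2(a)=12, v_2(b)=4; units ≡ 3, 3 (mod 8); ε·ε+αω+βω = 1·1+12·1+4·1 ≡ 1  ⇒  (a,b)_2 = -1.
v=13: a=13^-2·(≡4), b=13^-2·(≡7) mod 13; (4|13)=+1, (7|13)=-1; (−1)^{-2·-2·6}·(+1)^-2·(-1)^-2 = +1.
v=5: a=5^-2·(≡3), b=5^-2·(≡1) mod 5; (3|5)=-1, (1|5)=+1; (−1)^{-2·-2·2}·(-1)^-2·(+1)^-2 = +1.
|Ram(-893, 6251)| = 2, even; anisotropic at {2, 7}.

[2, 7]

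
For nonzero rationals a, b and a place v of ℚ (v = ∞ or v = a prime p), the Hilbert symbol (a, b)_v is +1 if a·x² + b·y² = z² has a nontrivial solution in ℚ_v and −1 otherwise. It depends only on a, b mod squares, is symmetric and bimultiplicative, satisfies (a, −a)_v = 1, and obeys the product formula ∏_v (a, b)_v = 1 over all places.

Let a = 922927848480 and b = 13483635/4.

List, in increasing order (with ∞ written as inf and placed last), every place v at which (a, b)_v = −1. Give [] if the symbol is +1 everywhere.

Mod squares: a ≡ 100130, b ≡ 111435. Check v ∈ {∞, 2, 3, 5, 11, 17, 19, 23, 31}.
v=17: a=17^1·(≡1), b=17^1·(≡5) mod 17; (1|17)=+1, (5|17)=-1; (−1)^{1·1·8}·(+1)^1·(-1)^1 = -1.
v=5: a=5^1·(≡1), b=5^1·(≡3) mod 5; (1|5)=+1, (3|5)=-1; (−1)^{1·1·2}·(+1)^1·(-1)^1 = -1.
v=2: v_2(a)=5, v_2(b)=-2; units ≡ 1, 3 (mod 8); ε·ε+αω+βω = 0·1+5·1+-2·0 ≡ 1  ⇒  (a,b)_2 = -1.
v=23: a=23^2·(≡5), b=23^1·(≡11) mod 23; (5|23)=-1, (11|23)=-1; (−1)^{2·1·11}·(-1)^1·(-1)^2 = -1.
v=31: a=31^1·(≡24), b=31^0·(≡23) mod 31; (24|31)=-1, (23|31)=-1; (−1)^{1·0·15}·(-1)^0·(-1)^1 = -1.
v=11: a=11^2·(≡8), b=11^2·(≡4) mod 11; (8|11)=-1, (4|11)=+1; (−1)^{2·2·5}·(-1)^2·(+1)^2 = +1.
v=3: a=3^2·(≡2), b=3^1·(≡2) mod 3; (2|3)=-1, (2|3)=-1; (−1)^{2·1·1}·(-1)^1·(-1)^2 = -1.
v=19: a=19^1·(≡17), b=19^1·(≡18) mod 19; (17|19)=+1, (18|19)=-1; (−1)^{1·1·9}·(+1)^1·(-1)^1 = +1.
v=∞: 100130 > 0 and 111435 > 0  ⇒  (a,b)_∞ = +1.
(100130, 111435 / ℚ) ramifies at {2, 3, 5, 17, 23, 31}: a division algebra.

[2, 3, 5, 17, 23, 31]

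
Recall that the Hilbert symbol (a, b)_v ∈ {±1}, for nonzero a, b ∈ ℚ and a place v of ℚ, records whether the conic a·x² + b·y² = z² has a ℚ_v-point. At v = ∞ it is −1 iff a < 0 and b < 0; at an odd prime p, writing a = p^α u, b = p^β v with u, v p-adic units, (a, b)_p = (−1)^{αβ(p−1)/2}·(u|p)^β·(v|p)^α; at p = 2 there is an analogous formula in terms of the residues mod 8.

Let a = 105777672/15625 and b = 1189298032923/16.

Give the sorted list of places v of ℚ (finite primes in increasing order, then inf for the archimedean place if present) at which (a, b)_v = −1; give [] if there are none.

[2, 17]

(a, b) ≡ (539682, 3) mod (ℚ^×)²; places V = {2, 3, 5, 7, 11, 13, 17, 37, ∞}.
(a,b)_17: α=1, u≡6; β=2, v≡11 (mod 17); (6|17)=-1, (11|17)=-1; sign (−1)^0·-1^2·-1^1 = -1.
(a,b)_13: α=1, u≡8; β=2, v≡12 (mod 13); (8|13)=-1, (12|13)=+1; sign (−1)^0·-1^2·+1^1 = +1.
(a,b)_11: α=1, u≡8; β=2, v≡4 (mod 11); (8|11)=-1, (4|11)=+1; sign (−1)^0·-1^2·+1^1 = +1.
(a,b)_37: α=1, u≡8; β=2, v≡4 (mod 37); (8|37)=-1, (4|37)=+1; sign (−1)^0·-1^2·+1^1 = +1.
(a,b)_∞: sgn(539682)=+, sgn(3)=+, so +1.
(a,b)_2: α=3, β=-4; u≡1, v≡3 (mod 8); ε(u)ε(v)=0·1, αω(v)=3·1, βω(u)=-4·0; sum ≡ 1  ⇒  -1.
(a,b)_7: α=2, u≡5; β=2, v≡3 (mod 7); (5|7)=-1, (3|7)=-1; sign (−1)^0·-1^2·-1^2 = +1.
(a,b)_3: α=1, u≡2; β=1, v≡1 (mod 3); (2|3)=-1, (1|3)=+1; sign (−1)^1·-1^1·+1^1 = +1.
(a,b)_5: α=-6, u≡2; β=0, v≡3 (mod 5); (2|5)=-1, (3|5)=-1; sign (−1)^0·-1^0·-1^-6 = +1.
Ram(539682, 3) = {2, 17}; no ℚ_2-point on the conic.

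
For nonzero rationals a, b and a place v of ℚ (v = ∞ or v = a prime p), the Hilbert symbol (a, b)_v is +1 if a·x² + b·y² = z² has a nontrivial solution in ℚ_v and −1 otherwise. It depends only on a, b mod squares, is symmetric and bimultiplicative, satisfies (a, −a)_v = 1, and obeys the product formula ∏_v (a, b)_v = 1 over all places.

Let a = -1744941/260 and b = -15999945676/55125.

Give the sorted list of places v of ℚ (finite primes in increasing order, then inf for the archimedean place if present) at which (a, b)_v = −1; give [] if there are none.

(a, b) ≡ (-937365, -312455) mod (ℚ^×)²; places V = {2, 3, 5, 7, 11, 13, 19, 23, ∞}.
(a,b)_2: α=-2, β=2; u≡3, v≡1 (mod 8); ε(u)ε(v)=1·0, αω(v)=-2·0, βω(u)=2·1; sum ≡ 0  ⇒  +1.
(a,b)_7: α=0, u≡5; β=-2, v≡4 (mod 7); (5|7)=-1, (4|7)=+1; sign (−1)^0·-1^-2·+1^0 = +1.
(a,b)_∞: sgn(-937365)=−, sgn(-312455)=−, so -1.
(a,b)_13: α=-1, u≡7; β=1, v≡11 (mod 13); (7|13)=-1, (11|13)=-1; sign (−1)^0·-1^1·-1^-1 = +1.
(a,b)_19: α=1, u≡2; β=1, v≡9 (mod 19); (2|19)=-1, (9|19)=+1; sign (−1)^1·-1^1·+1^1 = +1.
(a,b)_11: α=3, u≡6; β=3, v≡6 (mod 11); (6|11)=-1, (6|11)=-1; sign (−1)^1·-1^3·-1^3 = -1.
(a,b)_5: α=-1, u≡2; β=-3, v≡4 (mod 5); (2|5)=-1, (4|5)=+1; sign (−1)^0·-1^-3·+1^-1 = -1.
(a,b)_23: α=1, u≡8; β=3, v≡12 (mod 23); (8|23)=+1, (12|23)=+1; sign (−1)^1·+1^3·+1^1 = -1.
(a,b)_3: α=1, u≡1; β=-2, v≡1 (mod 3); (1|3)=+1, (1|3)=+1; sign (−1)^0·+1^-2·+1^1 = +1.
Ram(-937365, -312455) = {5, 11, 23, ∞}; no ℚ_5-point on the conic.

[5, 11, 23, inf]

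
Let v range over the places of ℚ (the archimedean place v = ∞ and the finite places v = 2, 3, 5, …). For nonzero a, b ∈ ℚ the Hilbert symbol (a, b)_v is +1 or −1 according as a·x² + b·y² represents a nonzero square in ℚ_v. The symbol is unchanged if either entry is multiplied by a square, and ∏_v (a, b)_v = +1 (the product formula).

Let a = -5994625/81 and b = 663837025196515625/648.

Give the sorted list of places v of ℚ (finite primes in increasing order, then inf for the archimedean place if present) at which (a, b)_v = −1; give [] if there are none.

[7, 17]

(a, b) ≡ (-239785, 754) mod (ℚ^×)²; places V = {2, 3, 5, 7, 13, 17, 29, 31, ∞}.
(a,b)_5: α=3, u≡3; β=6, v≡4 (mod 5); (3|5)=-1, (4|5)=+1; sign (−1)^0·-1^6·+1^3 = +1.
(a,b)_29: α=0, u≡1; β=1, v≡8 (mod 29); (1|29)=+1, (8|29)=-1; sign (−1)^0·+1^1·-1^0 = +1.
(a,b)_∞: sgn(-239785)=−, sgn(754)=+, so +1.
(a,b)_3: α=-4, u≡2; β=-4, v≡1 (mod 3); (2|3)=-1, (1|3)=+1; sign (−1)^0·-1^-4·+1^-4 = +1.
(a,b)_7: α=1, u≡3; β=4, v≡6 (mod 7); (3|7)=-1, (6|7)=-1; sign (−1)^0·-1^4·-1^1 = -1.
(a,b)_31: α=1, u≡23; β=2, v≡9 (mod 31); (23|31)=-1, (9|31)=+1; sign (−1)^0·-1^2·+1^1 = +1.
(a,b)_2: α=0, β=-3; u≡7, v≡1 (mod 8); ε(u)ε(v)=1·0, αω(v)=0·0, βω(u)=-3·0; sum ≡ 0  ⇒  +1.
(a,b)_17: α=1, u≡7; β=2, v≡11 (mod 17); (7|17)=-1, (11|17)=-1; sign (−1)^0·-1^2·-1^1 = -1.
(a,b)_13: α=1, u≡8; β=3, v≡5 (mod 13); (8|13)=-1, (5|13)=-1; sign (−1)^0·-1^3·-1^1 = +1.
|Ram(-239785, 754)| = 2, even; anisotropic at {7, 17}.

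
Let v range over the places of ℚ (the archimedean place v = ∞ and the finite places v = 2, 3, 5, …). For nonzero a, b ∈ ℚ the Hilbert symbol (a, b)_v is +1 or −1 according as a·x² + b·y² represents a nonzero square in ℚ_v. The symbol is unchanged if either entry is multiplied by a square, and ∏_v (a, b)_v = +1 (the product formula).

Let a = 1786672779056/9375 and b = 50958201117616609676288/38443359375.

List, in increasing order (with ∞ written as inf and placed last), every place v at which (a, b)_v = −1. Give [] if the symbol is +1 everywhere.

(a, b) ≡ (13843022565, 635205) mod (ℚ^×)²; places V = {2, 3, 5, 11, 13, 17, 19, 31, 37, 47, 53, ∞}.
(a,b)_53: α=1, u≡43; β=1, v≡24 (mod 53); (43|53)=+1, (24|53)=+1; sign (−1)^0·+1^1·+1^1 = +1.
(a,b)_3: α=-1, u≡1; β=-9, v≡1 (mod 3); (1|3)=+1, (1|3)=+1; sign (−1)^1·+1^-9·+1^-1 = -1.
(a,b)_37: α=1, u≡4; β=2, v≡30 (mod 37); (4|37)=+1, (30|37)=+1; sign (−1)^0·+1^2·+1^1 = +1.
(a,b)_2: α=4, β=10; u≡5, v≡5 (mod 8); ε(u)ε(v)=0·0, αω(v)=4·1, βω(u)=10·1; sum ≡ 0  ⇒  +1.
(a,b)_11: α=2, u≡1; β=4, v≡6 (mod 11); (1|11)=+1, (6|11)=-1; sign (−1)^0·+1^4·-1^2 = +1.
(a,b)_19: α=1, u≡7; β=2, v≡17 (mod 19); (7|19)=+1, (17|19)=+1; sign (−1)^0·+1^2·+1^1 = +1.
(a,b)_31: α=1, u≡25; β=2, v≡24 (mod 31); (25|31)=+1, (24|31)=-1; sign (−1)^0·+1^2·-1^1 = -1.
(a,b)_47: α=1, u≡15; β=1, v≡19 (mod 47); (15|47)=-1, (19|47)=-1; sign (−1)^1·-1^1·-1^1 = -1.
(a,b)_13: α=0, u≡11; β=2, v≡3 (mod 13); (11|13)=-1, (3|13)=+1; sign (−1)^0·-1^2·+1^0 = +1.
(a,b)_∞: sgn(13843022565)=+, sgn(635205)=+, so +1.
(a,b)_5: α=-5, u≡2; β=-9, v≡1 (mod 5); (2|5)=-1, (1|5)=+1; sign (−1)^0·-1^-9·+1^-5 = -1.
(a,b)_17: α=1, u≡15; β=1, v≡4 (mod 17); (15|17)=+1, (4|17)=+1; sign (−1)^0·+1^1·+1^1 = +1.
|Ram(13843022565, 635205)| = 4, even; anisotropic at {3, 5, 31, 47}.

[3, 5, 31, 47]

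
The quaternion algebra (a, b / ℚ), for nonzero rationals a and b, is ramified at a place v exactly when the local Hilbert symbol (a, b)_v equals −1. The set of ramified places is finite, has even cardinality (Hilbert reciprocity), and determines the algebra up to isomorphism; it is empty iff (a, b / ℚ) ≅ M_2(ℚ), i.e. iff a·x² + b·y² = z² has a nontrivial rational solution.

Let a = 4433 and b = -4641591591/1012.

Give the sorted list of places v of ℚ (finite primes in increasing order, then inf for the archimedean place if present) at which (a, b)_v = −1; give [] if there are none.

Mod squares: a ≡ 4433, b ≡ -321563. Check v ∈ {∞, 2, 3, 7, 11, 13, 23, 31, 41}.
v=23: a=23^0·(≡17), b=23^-1·(≡12) mod 23; (17|23)=-1, (12|23)=+1; (−1)^{0·-1·11}·(-1)^-1·(+1)^0 = -1.
v=41: a=41^0·(≡5), b=41^1·(≡27) mod 41; (5|41)=+1, (27|41)=-1; (−1)^{0·1·20}·(+1)^1·(-1)^0 = +1.
v=11: a=11^1·(≡7), b=11^-1·(≡3) mod 11; (7|11)=-1, (3|11)=+1; (−1)^{1·-1·5}·(-1)^-1·(+1)^1 = +1.
v=13: a=13^1·(≡3), b=13^2·(≡2) mod 13; (3|13)=+1, (2|13)=-1; (−1)^{1·2·6}·(+1)^2·(-1)^1 = -1.
v=31: a=31^1·(≡19), b=31^1·(≡17) mod 31; (19|31)=+1, (17|31)=-1; (−1)^{1·1·15}·(+1)^1·(-1)^1 = +1.
v=3: a=3^0·(≡2), b=3^2·(≡1) mod 3; (2|3)=-1, (1|3)=+1; (−1)^{0·2·1}·(-1)^2·(+1)^0 = +1.
v=7: a=7^0·(≡2), b=7^4·(≡5) mod 7; (2|7)=+1, (5|7)=-1; (−1)^{0·4·3}·(+1)^4·(-1)^0 = +1.
v=∞: 4433 > 0 and -321563 < 0  ⇒  (a,b)_∞ = +1.
v=2: v_2(a)=0, v_2(b)=-2; units ≡ 1, 5 (mod 8); ε·ε+αω+βω = 0·0+0·1+-2·0 ≡ 0  ⇒  (a,b)_2 = +1.
Ram(4433, -321563) = {13, 23}; no ℚ_13-point on the conic.

[13, 23]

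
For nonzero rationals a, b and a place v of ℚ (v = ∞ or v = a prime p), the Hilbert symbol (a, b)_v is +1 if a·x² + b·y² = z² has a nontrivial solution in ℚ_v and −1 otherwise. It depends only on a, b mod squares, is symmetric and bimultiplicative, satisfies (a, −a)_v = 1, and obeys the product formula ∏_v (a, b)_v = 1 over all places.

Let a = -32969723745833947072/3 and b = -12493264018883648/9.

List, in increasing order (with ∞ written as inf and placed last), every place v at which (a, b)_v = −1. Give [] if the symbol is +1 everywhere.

[2, 7, 13, 17, 29, inf]

(a, b) ≡ (-92424189, -572033) mod (ℚ^×)²; places V = {2, 3, 7, 11, 13, 17, 19, 23, 29, ∞}.
(a,b)_17: α=1, u≡13; β=1, v≡11 (mod 17); (13|17)=+1, (11|17)=-1; sign (−1)^0·+1^1·-1^1 = -1.
(a,b)_29: α=3, u≡23; β=2, v≡14 (mod 29); (23|29)=+1, (14|29)=-1; sign (−1)^0·+1^2·-1^3 = -1.
(a,b)_13: α=3, u≡4; β=2, v≡11 (mod 13); (4|13)=+1, (11|13)=-1; sign (−1)^0·+1^2·-1^3 = -1.
(a,b)_11: α=1, u≡2; β=1, v≡3 (mod 11); (2|11)=-1, (3|11)=+1; sign (−1)^1·-1^1·+1^1 = +1.
(a,b)_3: α=-1, u≡2; β=-2, v≡1 (mod 3); (2|3)=-1, (1|3)=+1; sign (−1)^0·-1^-2·+1^-1 = +1.
(a,b)_∞: sgn(-92424189)=−, sgn(-572033)=−, so -1.
(a,b)_7: α=6, u≡5; β=5, v≡3 (mod 7); (5|7)=-1, (3|7)=-1; sign (−1)^0·-1^5·-1^6 = -1.
(a,b)_2: α=6, β=6; u≡3, v≡7 (mod 8); ε(u)ε(v)=1·1, αω(v)=6·0, βω(u)=6·1; sum ≡ 1  ⇒  -1.
(a,b)_23: α=1, u≡8; β=1, v≡20 (mod 23); (8|23)=+1, (20|23)=-1; sign (−1)^1·+1^1·-1^1 = +1.
(a,b)_19: α=1, u≡4; β=1, v≡12 (mod 19); (4|19)=+1, (12|19)=-1; sign (−1)^1·+1^1·-1^1 = +1.
Ram(-92424189, -572033) = {2, 7, 13, 17, 29, ∞}; no ℚ_2-point on the conic.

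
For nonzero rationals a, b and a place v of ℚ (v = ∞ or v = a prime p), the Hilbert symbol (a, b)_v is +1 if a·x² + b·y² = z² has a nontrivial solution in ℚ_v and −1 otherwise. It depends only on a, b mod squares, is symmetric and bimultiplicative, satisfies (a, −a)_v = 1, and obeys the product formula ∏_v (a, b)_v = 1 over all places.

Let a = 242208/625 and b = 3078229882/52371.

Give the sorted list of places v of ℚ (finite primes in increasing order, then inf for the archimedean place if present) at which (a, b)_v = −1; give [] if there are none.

Mod squares: a ≡ 2, b ≡ 4862. Check v ∈ {∞, 2, 3, 5, 7, 11, 13, 17, 23, 29}.
v=5: a=5^-4·(≡3), b=5^0·(≡2) mod 5; (3|5)=-1, (2|5)=-1; (−1)^{-4·0·2}·(-1)^0·(-1)^-4 = +1.
v=3: a=3^2·(≡2), b=3^-2·(≡2) mod 3; (2|3)=-1, (2|3)=-1; (−1)^{2·-2·1}·(-1)^-2·(-1)^2 = +1.
v=23: a=23^0·(≡16), b=23^-2·(≡6) mod 23; (16|23)=+1, (6|23)=+1; (−1)^{0·-2·11}·(+1)^-2·(+1)^0 = +1.
v=13: a=13^0·(≡5), b=13^3·(≡10) mod 13; (5|13)=-1, (10|13)=+1; (−1)^{0·3·6}·(-1)^3·(+1)^0 = -1.
v=∞: 2 > 0 and 4862 > 0  ⇒  (a,b)_∞ = +1.
v=29: a=29^2·(≡18), b=29^2·(≡11) mod 29; (18|29)=-1, (11|29)=-1; (−1)^{2·2·14}·(-1)^2·(-1)^2 = +1.
v=2: v_2(a)=5, v_2(b)=1; units ≡ 1, 7 (mod 8); ε·ε+αω+βω = 0·1+5·0+1·0 ≡ 0  ⇒  (a,b)_2 = +1.
v=17: a=17^0·(≡2), b=17^1·(≡10) mod 17; (2|17)=+1, (10|17)=-1; (−1)^{0·1·8}·(+1)^1·(-1)^0 = +1.
v=7: a=7^0·(≡4), b=7^2·(≡2) mod 7; (4|7)=+1, (2|7)=+1; (−1)^{0·2·3}·(+1)^2·(+1)^0 = +1.
v=11: a=11^0·(≡6), b=11^-1·(≡10) mod 11; (6|11)=-1, (10|11)=-1; (−1)^{0·-1·5}·(-1)^-1·(-1)^0 = -1.
Ram(2, 4862) = {11, 13}; no ℚ_11-point on the conic.

[11, 13]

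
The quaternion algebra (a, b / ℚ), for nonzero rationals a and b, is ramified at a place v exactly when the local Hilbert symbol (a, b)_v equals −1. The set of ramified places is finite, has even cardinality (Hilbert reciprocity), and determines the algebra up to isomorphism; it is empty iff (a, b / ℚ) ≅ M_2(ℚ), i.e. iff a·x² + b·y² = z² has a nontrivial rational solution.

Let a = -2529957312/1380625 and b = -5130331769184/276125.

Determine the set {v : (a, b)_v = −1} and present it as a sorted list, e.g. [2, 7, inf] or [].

[5, inf]

(a, b) ≡ (-23, -30) mod (ℚ^×)²; places V = {2, 3, 5, 19, 23, 47, ∞}.
(a,b)_19: α=2, u≡8; β=2, v≡15 (mod 19); (8|19)=-1, (15|19)=-1; sign (−1)^0·-1^2·-1^2 = +1.
(a,b)_23: α=3, u≡19; β=6, v≡12 (mod 23); (19|23)=-1, (12|23)=+1; sign (−1)^0·-1^6·+1^3 = +1.
(a,b)_47: α=-2, u≡37; β=-2, v≡3 (mod 47); (37|47)=+1, (3|47)=+1; sign (−1)^0·+1^-2·+1^-2 = +1.
(a,b)_3: α=2, u≡1; β=1, v≡2 (mod 3); (1|3)=+1, (2|3)=-1; sign (−1)^0·+1^1·-1^2 = +1.
(a,b)_∞: sgn(-23)=−, sgn(-30)=−, so -1.
(a,b)_2: α=6, β=5; u≡1, v≡1 (mod 8); ε(u)ε(v)=0·0, αω(v)=6·0, βω(u)=5·0; sum ≡ 0  ⇒  +1.
(a,b)_5: α=-4, u≡2; β=-3, v≡4 (mod 5); (2|5)=-1, (4|5)=+1; sign (−1)^0·-1^-3·+1^-4 = -1.
Ram(-23, -30) = {5, ∞}; no ℚ_5-point on the conic.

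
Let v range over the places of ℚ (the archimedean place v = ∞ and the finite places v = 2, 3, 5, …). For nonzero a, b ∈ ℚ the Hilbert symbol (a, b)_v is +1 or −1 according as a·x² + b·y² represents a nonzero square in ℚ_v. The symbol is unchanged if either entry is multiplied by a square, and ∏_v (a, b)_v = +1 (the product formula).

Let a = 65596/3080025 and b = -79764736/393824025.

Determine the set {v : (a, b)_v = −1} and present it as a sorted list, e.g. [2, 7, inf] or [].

Mod squares: a ≡ 31, b ≡ -589. Check v ∈ {∞, 2, 3, 5, 7, 13, 19, 23, 31}.
v=13: a=13^-2·(≡2), b=13^0·(≡4) mod 13; (2|13)=-1, (4|13)=+1; (−1)^{-2·0·6}·(-1)^0·(+1)^-2 = +1.
v=19: a=19^0·(≡18), b=19^1·(≡4) mod 19; (18|19)=-1, (4|19)=+1; (−1)^{0·1·9}·(-1)^1·(+1)^0 = -1.
v=3: a=3^-6·(≡1), b=3^-8·(≡2) mod 3; (1|3)=+1, (2|3)=-1; (−1)^{-6·-8·1}·(+1)^-8·(-1)^-6 = +1.
v=31: a=31^1·(≡19), b=31^1·(≡30) mod 31; (19|31)=+1, (30|31)=-1; (−1)^{1·1·15}·(+1)^1·(-1)^1 = +1.
v=∞: 31 > 0 and -589 < 0  ⇒  (a,b)_∞ = +1.
v=2: v_2(a)=2, v_2(b)=8; units ≡ 7, 3 (mod 8); ε·ε+αω+βω = 1·1+2·1+8·0 ≡ 1  ⇒  (a,b)_2 = -1.
v=23: a=23^2·(≡3), b=23^2·(≡6) mod 23; (3|23)=+1, (6|23)=+1; (−1)^{2·2·11}·(+1)^2·(+1)^2 = +1.
v=5: a=5^-2·(≡1), b=5^-2·(≡4) mod 5; (1|5)=+1, (4|5)=+1; (−1)^{-2·-2·2}·(+1)^-2·(+1)^-2 = +1.
v=7: a=7^0·(≡5), b=7^-4·(≡5) mod 7; (5|7)=-1, (5|7)=-1; (−1)^{0·-4·3}·(-1)^-4·(-1)^0 = +1.
Ram(31, -589) = {2, 19}; no ℚ_2-point on the conic.

[2, 19]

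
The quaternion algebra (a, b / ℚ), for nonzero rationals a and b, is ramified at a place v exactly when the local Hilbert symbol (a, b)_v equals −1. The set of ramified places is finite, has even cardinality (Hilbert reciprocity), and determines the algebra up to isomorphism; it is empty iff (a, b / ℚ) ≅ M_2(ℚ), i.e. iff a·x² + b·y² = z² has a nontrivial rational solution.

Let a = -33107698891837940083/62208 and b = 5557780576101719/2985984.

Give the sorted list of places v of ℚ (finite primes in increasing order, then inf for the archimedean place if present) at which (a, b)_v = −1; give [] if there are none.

Mod squares: a ≡ -851529, b ≡ 65231. Check v ∈ {∞, 2, 3, 7, 23, 37, 41, 43}.
v=3: a=3^-5·(≡2), b=3^-6·(≡2) mod 3; (2|3)=-1, (2|3)=-1; (−1)^{-5·-6·1}·(-1)^-6·(-1)^-5 = -1.
v=2: v_2(a)=-8, v_2(b)=-12; units ≡ 7, 7 (mod 8); ε·ε+αω+βω = 1·1+-8·0+-12·0 ≡ 1  ⇒  (a,b)_2 = -1.
v=7: a=7^7·(≡5), b=7^6·(≡3) mod 7; (5|7)=-1, (3|7)=-1; (−1)^{7·6·3}·(-1)^6·(-1)^7 = -1.
v=37: a=37^4·(≡28), b=37^3·(≡13) mod 37; (28|37)=+1, (13|37)=-1; (−1)^{4·3·18}·(+1)^3·(-1)^4 = +1.
v=∞: -851529 < 0 and 65231 > 0  ⇒  (a,b)_∞ = +1.
v=43: a=43^1·(≡3), b=43^1·(≡34) mod 43; (3|43)=-1, (34|43)=-1; (−1)^{1·1·21}·(-1)^1·(-1)^1 = -1.
v=23: a=23^3·(≡15), b=23^2·(≡16) mod 23; (15|23)=-1, (16|23)=+1; (−1)^{3·2·11}·(-1)^2·(+1)^3 = +1.
v=41: a=41^1·(≡37), b=41^1·(≡2) mod 41; (37|41)=+1, (2|41)=+1; (−1)^{1·1·20}·(+1)^1·(+1)^1 = +1.
(-851529, 65231 / ℚ) ramifies at {2, 3, 7, 43}: a division algebra.

[2, 3, 7, 43]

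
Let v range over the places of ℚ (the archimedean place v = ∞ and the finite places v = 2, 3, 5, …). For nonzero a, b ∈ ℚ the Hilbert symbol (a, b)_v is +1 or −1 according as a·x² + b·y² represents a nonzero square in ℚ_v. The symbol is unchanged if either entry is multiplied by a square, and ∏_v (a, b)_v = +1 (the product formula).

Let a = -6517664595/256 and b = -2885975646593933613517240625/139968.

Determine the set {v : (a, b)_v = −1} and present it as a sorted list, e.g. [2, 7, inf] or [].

(a, b) ≡ (-993395, -12785955) mod (ℚ^×)²; places V = {2, 3, 5, 7, 13, 17, 19, 29, 31, ∞}.
(a,b)_17: α=1, u≡6; β=3, v≡15 (mod 17); (6|17)=-1, (15|17)=+1; sign (−1)^0·-1^3·+1^1 = -1.
(a,b)_13: α=1, u≡12; β=7, v≡8 (mod 13); (12|13)=+1, (8|13)=-1; sign (−1)^0·+1^7·-1^1 = -1.
(a,b)_2: α=-8, β=-6; u≡5, v≡5 (mod 8); ε(u)ε(v)=0·0, αω(v)=-8·1, βω(u)=-6·1; sum ≡ 0  ⇒  +1.
(a,b)_3: α=8, u≡1; β=-7, v≡1 (mod 3); (1|3)=+1, (1|3)=+1; sign (−1)^0·+1^-7·+1^8 = +1.
(a,b)_19: α=0, u≡7; β=1, v≡11 (mod 19); (7|19)=+1, (11|19)=+1; sign (−1)^0·+1^1·+1^0 = +1.
(a,b)_31: α=1, u≡7; β=4, v≡3 (mod 31); (7|31)=+1, (3|31)=-1; sign (−1)^0·+1^4·-1^1 = -1.
(a,b)_5: α=1, u≡1; β=5, v≡1 (mod 5); (1|5)=+1, (1|5)=+1; sign (−1)^0·+1^5·+1^1 = +1.
(a,b)_∞: sgn(-993395)=−, sgn(-12785955)=−, so -1.
(a,b)_29: α=1, u≡20; β=3, v≡21 (mod 29); (20|29)=+1, (21|29)=-1; sign (−1)^0·+1^3·-1^1 = -1.
(a,b)_7: α=0, u≡5; β=1, v≡1 (mod 7); (5|7)=-1, (1|7)=+1; sign (−1)^0·-1^1·+1^0 = -1.
(-993395, -12785955 / ℚ) ramifies at {7, 13, 17, 29, 31, ∞}: a division algebra.

[7, 13, 17, 29, 31, inf]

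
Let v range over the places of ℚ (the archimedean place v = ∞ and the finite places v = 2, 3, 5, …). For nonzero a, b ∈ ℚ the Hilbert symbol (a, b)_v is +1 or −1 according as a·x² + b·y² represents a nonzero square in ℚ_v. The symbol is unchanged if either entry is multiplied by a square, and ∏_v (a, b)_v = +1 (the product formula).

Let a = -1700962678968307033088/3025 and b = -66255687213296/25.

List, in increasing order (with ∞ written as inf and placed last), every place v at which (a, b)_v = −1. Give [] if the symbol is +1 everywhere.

Mod squares: a ≡ -17, b ≡ -1011839. Check v ∈ {∞, 2, 5, 7, 11, 17, 23, 29, 31, 37, 41}.
v=31: a=31^2·(≡16), b=31^0·(≡5) mod 31; (16|31)=+1, (5|31)=+1; (−1)^{2·0·15}·(+1)^0·(+1)^2 = +1.
v=37: a=37^2·(≡31), b=37^1·(≡28) mod 37; (31|37)=-1, (28|37)=+1; (−1)^{2·1·18}·(-1)^1·(+1)^2 = -1.
v=∞: -17 < 0 and -1011839 < 0  ⇒  (a,b)_∞ = -1.
v=5: a=5^-2·(≡2), b=5^-2·(≡4) mod 5; (2|5)=-1, (4|5)=+1; (−1)^{-2·-2·2}·(-1)^-2·(+1)^-2 = +1.
v=29: a=29^0·(≡14), b=29^1·(≡1) mod 29; (14|29)=-1, (1|29)=+1; (−1)^{0·1·14}·(-1)^1·(+1)^0 = -1.
v=41: a=41^2·(≡12), b=41^1·(≡27) mod 41; (12|41)=-1, (27|41)=-1; (−1)^{2·1·20}·(-1)^1·(-1)^2 = -1.
v=23: a=23^2·(≡13), b=23^1·(≡2) mod 23; (13|23)=+1, (2|23)=+1; (−1)^{2·1·11}·(+1)^1·(+1)^2 = +1.
v=11: a=11^-2·(≡5), b=11^0·(≡8) mod 11; (5|11)=+1, (8|11)=-1; (−1)^{-2·0·5}·(+1)^0·(-1)^-2 = +1.
v=2: v_2(a)=10, v_2(b)=4; units ≡ 7, 1 (mod 8); ε·ε+αω+βω = 1·0+10·0+4·0 ≡ 0  ⇒  (a,b)_2 = +1.
v=17: a=17^5·(≡13), b=17^4·(≡13) mod 17; (13|17)=+1, (13|17)=+1; (−1)^{5·4·8}·(+1)^4·(+1)^5 = +1.
v=7: a=7^0·(≡2), b=7^2·(≡1) mod 7; (2|7)=+1, (1|7)=+1; (−1)^{0·2·3}·(+1)^2·(+1)^0 = +1.
|Ram(-17, -1011839)| = 4, even; anisotropic at {29, 37, 41, ∞}.

[29, 37, 41, inf]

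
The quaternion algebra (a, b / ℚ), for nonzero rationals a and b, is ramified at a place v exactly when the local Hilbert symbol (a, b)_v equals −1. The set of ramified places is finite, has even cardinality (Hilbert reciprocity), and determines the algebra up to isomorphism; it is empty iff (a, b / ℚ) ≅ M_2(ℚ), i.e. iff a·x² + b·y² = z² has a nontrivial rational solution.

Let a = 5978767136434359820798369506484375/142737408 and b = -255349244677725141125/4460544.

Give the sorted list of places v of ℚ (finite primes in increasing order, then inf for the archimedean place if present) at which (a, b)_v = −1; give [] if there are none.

Mod squares: a ≡ 44030, b ≡ -2405. Check v ∈ {∞, 2, 3, 5, 7, 11, 13, 17, 19, 37, 41}.
v=7: a=7^5·(≡4), b=7^2·(≡6) mod 7; (4|7)=+1, (6|7)=-1; (−1)^{5·2·3}·(+1)^2·(-1)^5 = -1.
v=2: v_2(a)=-17, v_2(b)=-12; units ≡ 7, 3 (mod 8); ε·ε+αω+βω = 1·1+-17·1+-12·0 ≡ 0  ⇒  (a,b)_2 = +1.
v=41: a=41^2·(≡39), b=41^2·(≡27) mod 41; (39|41)=+1, (27|41)=-1; (−1)^{2·2·20}·(+1)^2·(-1)^2 = +1.
v=13: a=13^2·(≡9), b=13^1·(≡9) mod 13; (9|13)=+1, (9|13)=+1; (−1)^{2·1·6}·(+1)^1·(+1)^2 = +1.
v=17: a=17^3·(≡10), b=17^2·(≡8) mod 17; (10|17)=-1, (8|17)=+1; (−1)^{3·2·8}·(-1)^2·(+1)^3 = +1.
v=∞: 44030 > 0 and -2405 < 0  ⇒  (a,b)_∞ = +1.
v=19: a=19^6·(≡7), b=19^4·(≡3) mod 19; (7|19)=+1, (3|19)=-1; (−1)^{6·4·9}·(+1)^4·(-1)^6 = +1.
v=11: a=11^-2·(≡8), b=11^-2·(≡9) mod 11; (8|11)=-1, (9|11)=+1; (−1)^{-2·-2·5}·(-1)^-2·(+1)^-2 = +1.
v=5: a=5^7·(≡1), b=5^3·(≡4) mod 5; (1|5)=+1, (4|5)=+1; (−1)^{7·3·2}·(+1)^3·(+1)^7 = +1.
v=3: a=3^-2·(≡2), b=3^-2·(≡1) mod 3; (2|3)=-1, (1|3)=+1; (−1)^{-2·-2·1}·(-1)^-2·(+1)^-2 = +1.
v=37: a=37^5·(≡18), b=37^3·(≡9) mod 37; (18|37)=-1, (9|37)=+1; (−1)^{5·3·18}·(-1)^3·(+1)^5 = -1.
Ram(44030, -2405) = {7, 37}; no ℚ_7-point on the conic.

[7, 37]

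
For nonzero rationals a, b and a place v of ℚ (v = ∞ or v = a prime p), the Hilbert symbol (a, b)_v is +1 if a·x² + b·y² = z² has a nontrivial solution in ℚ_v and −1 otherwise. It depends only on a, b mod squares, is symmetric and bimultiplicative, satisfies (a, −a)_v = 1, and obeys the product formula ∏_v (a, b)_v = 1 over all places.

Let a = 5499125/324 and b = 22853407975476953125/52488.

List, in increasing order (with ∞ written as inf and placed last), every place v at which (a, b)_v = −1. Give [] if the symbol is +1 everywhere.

(a, b) ≡ (219965, 60458) mod (ℚ^×)²; places V = {2, 3, 5, 19, 29, 37, 41, 43, ∞}.
(a,b)_3: α=-4, u≡2; β=-8, v≡2 (mod 3); (2|3)=-1, (2|3)=-1; sign (−1)^0·-1^-8·-1^-4 = +1.
(a,b)_19: α=0, u≡12; β=1, v≡5 (mod 19); (12|19)=-1, (5|19)=+1; sign (−1)^0·-1^1·+1^0 = -1.
(a,b)_∞: sgn(219965)=+, sgn(60458)=+, so +1.
(a,b)_29: α=1, u≡22; β=2, v≡9 (mod 29); (22|29)=+1, (9|29)=+1; sign (−1)^0·+1^2·+1^1 = +1.
(a,b)_41: α=1, u≡17; β=2, v≡11 (mod 41); (17|41)=-1, (11|41)=-1; sign (−1)^0·-1^2·-1^1 = -1.
(a,b)_43: α=0, u≡18; β=1, v≡7 (mod 43); (18|43)=-1, (7|43)=-1; sign (−1)^0·-1^1·-1^0 = -1.
(a,b)_5: α=3, u≡2; β=8, v≡2 (mod 5); (2|5)=-1, (2|5)=-1; sign (−1)^0·-1^8·-1^3 = -1.
(a,b)_37: α=1, u≡21; β=3, v≡31 (mod 37); (21|37)=+1, (31|37)=-1; sign (−1)^0·+1^3·-1^1 = -1.
(a,b)_2: α=-2, β=-3; u≡5, v≡5 (mod 8); ε(u)ε(v)=0·0, αω(v)=-2·1, βω(u)=-3·1; sum ≡ 1  ⇒  -1.
(219965, 60458 / ℚ) ramifies at {2, 5, 19, 37, 41, 43}: a division algebra.

[2, 5, 19, 37, 41, 43]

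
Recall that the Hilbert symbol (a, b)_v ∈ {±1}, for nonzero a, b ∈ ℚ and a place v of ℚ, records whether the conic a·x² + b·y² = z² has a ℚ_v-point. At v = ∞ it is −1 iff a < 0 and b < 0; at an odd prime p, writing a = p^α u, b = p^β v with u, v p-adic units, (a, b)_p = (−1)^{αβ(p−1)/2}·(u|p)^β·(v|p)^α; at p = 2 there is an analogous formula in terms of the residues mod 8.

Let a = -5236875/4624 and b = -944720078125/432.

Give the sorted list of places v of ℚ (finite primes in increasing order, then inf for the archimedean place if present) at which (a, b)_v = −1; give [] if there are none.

[3, 19, 41, inf]

Mod squares: a ≡ -19, b ≡ -502455. Check v ∈ {∞, 2, 3, 5, 7, 17, 19, 41, 43}.
v=43: a=43^0·(≡6), b=43^1·(≡40) mod 43; (6|43)=+1, (40|43)=+1; (−1)^{0·1·21}·(+1)^1·(+1)^0 = +1.
v=19: a=19^1·(≡12), b=19^3·(≡10) mod 19; (12|19)=-1, (10|19)=-1; (−1)^{1·3·9}·(-1)^3·(-1)^1 = -1.
v=3: a=3^2·(≡2), b=3^-3·(≡2) mod 3; (2|3)=-1, (2|3)=-1; (−1)^{2·-3·1}·(-1)^-3·(-1)^2 = -1.
v=41: a=41^0·(≡3), b=41^1·(≡8) mod 41; (3|41)=-1, (8|41)=+1; (−1)^{0·1·20}·(-1)^1·(+1)^0 = -1.
v=17: a=17^-2·(≡8), b=17^0·(≡11) mod 17; (8|17)=+1, (11|17)=-1; (−1)^{-2·0·8}·(+1)^0·(-1)^-2 = +1.
v=2: v_2(a)=-4, v_2(b)=-4; units ≡ 5, 1 (mod 8); ε·ε+αω+βω = 0·0+-4·0+-4·1 ≡ 0  ⇒  (a,b)_2 = +1.
v=∞: -19 < 0 and -502455 < 0  ⇒  (a,b)_∞ = -1.
v=5: a=5^4·(≡4), b=5^7·(≡4) mod 5; (4|5)=+1, (4|5)=+1; (−1)^{4·7·2}·(+1)^7·(+1)^4 = +1.
v=7: a=7^2·(≡2), b=7^0·(≡6) mod 7; (2|7)=+1, (6|7)=-1; (−1)^{2·0·3}·(+1)^0·(-1)^2 = +1.
|Ram(-19, -502455)| = 4, even; anisotropic at {3, 19, 41, ∞}.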